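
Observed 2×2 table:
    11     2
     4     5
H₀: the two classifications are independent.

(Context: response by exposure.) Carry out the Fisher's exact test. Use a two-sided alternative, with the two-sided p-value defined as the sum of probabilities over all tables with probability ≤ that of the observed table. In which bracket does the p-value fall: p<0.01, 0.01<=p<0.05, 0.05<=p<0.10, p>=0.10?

Margins: r₁=13, r₂=9, c₁=15, c₂=7, n=22
p_obs = C(13,11)·C(9,4)/C(22,15); sum pmf over tables with pmf ≤ p_obs
p-value (two-sided) = 0.07430
→ bracket: 0.05<=p<0.10

p-value bracket: 0.05<=p<0.10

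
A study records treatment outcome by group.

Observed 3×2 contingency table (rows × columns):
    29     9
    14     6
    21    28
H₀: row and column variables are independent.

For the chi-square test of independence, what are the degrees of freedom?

df = (r−1)(c−1) = (3−1)·(2−1) = 2

degrees of freedom = 2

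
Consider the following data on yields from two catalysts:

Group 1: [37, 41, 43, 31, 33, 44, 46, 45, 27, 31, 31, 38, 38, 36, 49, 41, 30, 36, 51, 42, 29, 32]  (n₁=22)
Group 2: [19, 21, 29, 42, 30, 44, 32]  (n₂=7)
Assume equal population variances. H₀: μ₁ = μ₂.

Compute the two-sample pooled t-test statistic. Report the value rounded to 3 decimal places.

x̄₁=37.773, s₁=6.831, n₁=22
x̄₂=31.000, s₂=9.487, n₂=7
s_p² = [21·6.831² + 6·9.487²]/27 = 56.2912
SE = √(s_p²·(1/22+1/7)) = 3.2558
t = (37.773−31.000)/3.2558 = 2.0802
df = 27

test statistic = 2.080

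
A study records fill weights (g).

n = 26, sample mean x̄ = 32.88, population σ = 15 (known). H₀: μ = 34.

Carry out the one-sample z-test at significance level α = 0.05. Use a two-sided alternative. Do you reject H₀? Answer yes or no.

SE = σ/√n = 15/√26 = 2.9417
z = (x̄−μ₀)/SE = (32.88−34)/2.9417 = -0.3807
p-value (two-sided) = 0.70341
At α=0.05: p ≥ α → fail to reject H₀

reject H₀: no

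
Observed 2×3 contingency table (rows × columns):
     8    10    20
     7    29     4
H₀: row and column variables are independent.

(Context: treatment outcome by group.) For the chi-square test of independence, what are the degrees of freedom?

degrees of freedom = 2

df = (r−1)(c−1) = (2−1)·(3−1) = 2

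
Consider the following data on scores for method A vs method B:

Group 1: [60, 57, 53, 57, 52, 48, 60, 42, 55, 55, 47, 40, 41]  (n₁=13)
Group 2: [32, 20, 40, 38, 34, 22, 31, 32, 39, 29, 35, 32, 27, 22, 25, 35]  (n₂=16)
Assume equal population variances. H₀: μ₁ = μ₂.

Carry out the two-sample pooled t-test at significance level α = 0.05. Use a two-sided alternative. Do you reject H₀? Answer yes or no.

reject H₀: yes

x̄₁=51.308, s₁=7.052, n₁=13
x̄₂=30.812, s₂=6.199, n₂=16
s_p² = [12·7.052² + 15·6.199²]/27 = 43.4521
SE = √(s_p²·(1/13+1/16)) = 2.4613
t = (51.308−30.812)/2.4613 = 8.3268
df = 27
p-value (two-sided) = 0.00000
At α=0.05: p < α → reject H₀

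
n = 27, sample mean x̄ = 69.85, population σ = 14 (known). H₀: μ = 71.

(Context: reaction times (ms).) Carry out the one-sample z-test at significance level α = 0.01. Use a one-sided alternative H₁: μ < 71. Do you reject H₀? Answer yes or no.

reject H₀: no

SE = σ/√n = 14/√27 = 2.6943
z = (x̄−μ₀)/SE = (69.85−71)/2.6943 = -0.4268
p-value (one-sided, H₁ less) = 0.33475
At α=0.01: p ≥ α → fail to reject H₀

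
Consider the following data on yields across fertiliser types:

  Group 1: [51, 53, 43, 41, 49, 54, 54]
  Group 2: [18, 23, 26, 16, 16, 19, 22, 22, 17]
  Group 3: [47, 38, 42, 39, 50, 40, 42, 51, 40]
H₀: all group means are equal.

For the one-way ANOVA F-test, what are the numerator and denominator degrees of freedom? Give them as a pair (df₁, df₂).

degrees of freedom = [2, 22]

k = 3 groups, N = 25 total
df = (k−1, N−k) = (3−1, 25−3) = (2, 22)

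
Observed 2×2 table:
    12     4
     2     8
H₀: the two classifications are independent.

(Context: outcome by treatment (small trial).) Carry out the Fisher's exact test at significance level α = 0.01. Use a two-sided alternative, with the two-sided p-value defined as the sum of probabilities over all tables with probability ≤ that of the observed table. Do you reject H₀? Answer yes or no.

reject H₀: no

Margins: r₁=16, r₂=10, c₁=14, c₂=12, n=26
p_obs = C(16,12)·C(10,2)/C(26,14); sum pmf over tables with pmf ≤ p_obs
p-value (two-sided) = 0.01378
At α=0.01: p ≥ α → fail to reject H₀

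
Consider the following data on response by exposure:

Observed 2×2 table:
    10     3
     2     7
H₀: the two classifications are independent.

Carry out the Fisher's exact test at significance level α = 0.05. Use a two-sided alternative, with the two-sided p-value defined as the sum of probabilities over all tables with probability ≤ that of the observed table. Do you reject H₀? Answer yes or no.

Margins: r₁=13, r₂=9, c₁=12, c₂=10, n=22
p_obs = C(13,10)·C(9,2)/C(22,12); sum pmf over tables with pmf ≤ p_obs
p-value (two-sided) = 0.02742
At α=0.05: p < α → reject H₀

reject H₀: yes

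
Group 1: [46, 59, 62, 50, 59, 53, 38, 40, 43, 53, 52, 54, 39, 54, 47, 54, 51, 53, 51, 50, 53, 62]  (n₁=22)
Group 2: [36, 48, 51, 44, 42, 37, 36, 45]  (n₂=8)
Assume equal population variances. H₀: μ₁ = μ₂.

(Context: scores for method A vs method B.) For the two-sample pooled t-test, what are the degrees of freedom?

df = n₁ + n₂ − 2 = 22 + 8 − 2 = 28

degrees of freedom = 28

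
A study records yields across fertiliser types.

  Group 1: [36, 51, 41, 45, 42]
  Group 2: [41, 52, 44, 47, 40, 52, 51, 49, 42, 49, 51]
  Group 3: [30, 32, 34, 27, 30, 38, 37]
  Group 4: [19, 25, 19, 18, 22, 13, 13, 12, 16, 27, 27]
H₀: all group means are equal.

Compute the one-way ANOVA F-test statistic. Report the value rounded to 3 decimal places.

Group means [43.00, 47.09, 32.57, 19.18], grand mean 34.471
SSB = Σnᵢ(x̄ᵢ−x̄)² = 4712.211; SSW = ΣΣ(x−x̄ᵢ)² = 730.260
MSB = 4712.211/3 = 1570.7369; MSW = 730.260/30 = 24.3420
F = MSB/MSW = 64.5279
df = (3, 30)

test statistic = 64.528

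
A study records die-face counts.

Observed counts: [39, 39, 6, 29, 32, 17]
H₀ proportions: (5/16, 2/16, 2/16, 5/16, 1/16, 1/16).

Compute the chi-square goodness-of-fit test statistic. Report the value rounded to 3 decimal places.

test statistic = 91.225

n = 162; E_i = n·p_i = [50.62, 20.25, 20.25, 50.62, 10.12, 10.12]
χ² = (39−50.62)²/50.62 + (39−20.25)²/20.25 + (6−20.25)²/20.25 + (29−50.62)²/50.62 + (32−10.12)²/10.12 + (17−10.12)²/10.12 = 91.2247
df = 5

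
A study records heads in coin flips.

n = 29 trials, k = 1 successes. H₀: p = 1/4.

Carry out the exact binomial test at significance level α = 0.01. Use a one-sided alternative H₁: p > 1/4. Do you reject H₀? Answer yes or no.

reject H₀: no

Exact binomial: n=29, k=1, p₀=1/4=0.2500
P(X≥1) from Σ C(n,i)·p₀^i·(1−p₀)^(n−i)
p-value (one-sided, H₁ greater) = 0.99976
At α=0.01: p ≥ α → fail to reject H₀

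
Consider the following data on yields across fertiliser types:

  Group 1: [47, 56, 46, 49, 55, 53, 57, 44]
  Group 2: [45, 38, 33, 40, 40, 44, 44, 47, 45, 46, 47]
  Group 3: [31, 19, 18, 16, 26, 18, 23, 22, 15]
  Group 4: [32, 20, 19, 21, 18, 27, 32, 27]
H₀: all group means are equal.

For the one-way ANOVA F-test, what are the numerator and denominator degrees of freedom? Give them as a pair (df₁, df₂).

k = 4 groups, N = 36 total
df = (k−1, N−k) = (4−1, 36−4) = (3, 32)

degrees of freedom = [3, 32]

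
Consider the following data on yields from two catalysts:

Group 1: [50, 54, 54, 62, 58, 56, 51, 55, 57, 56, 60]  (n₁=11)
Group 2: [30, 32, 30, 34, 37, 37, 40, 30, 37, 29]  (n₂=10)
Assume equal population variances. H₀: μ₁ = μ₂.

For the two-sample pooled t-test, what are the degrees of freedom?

df = n₁ + n₂ − 2 = 11 + 10 − 2 = 19

degrees of freedom = 19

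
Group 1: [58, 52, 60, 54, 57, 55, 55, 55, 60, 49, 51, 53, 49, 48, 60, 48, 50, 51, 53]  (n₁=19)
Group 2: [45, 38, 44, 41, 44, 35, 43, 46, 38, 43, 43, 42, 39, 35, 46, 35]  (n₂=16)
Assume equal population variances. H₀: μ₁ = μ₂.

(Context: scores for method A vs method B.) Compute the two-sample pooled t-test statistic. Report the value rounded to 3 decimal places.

x̄₁=53.579, s₁=4.046, n₁=19
x̄₂=41.062, s₂=3.890, n₂=16
s_p² = [18·4.046² + 15·3.890²]/33 = 15.8051
SE = √(s_p²·(1/19+1/16)) = 1.3490
t = (53.579−41.062)/1.3490 = 9.2787
df = 33

test statistic = 9.279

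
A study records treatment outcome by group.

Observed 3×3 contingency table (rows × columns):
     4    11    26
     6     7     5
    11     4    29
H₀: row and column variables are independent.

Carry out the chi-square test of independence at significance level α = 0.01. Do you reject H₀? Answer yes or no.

Row totals [41, 18, 44], col totals [21, 22, 60], n=103
χ² = (4−8.36)²/8.36 + (11−8.76)²/8.76 + (26−23.88)²/23.88 + (6−3.67)²/3.67 + (7−3.84)²/3.84 + (5−10.49)²/10.49 + (11−8.97)²/8.97 + (4−9.40)²/9.40 + (29−25.63)²/25.63 = 13.9762
df = 4
p-value (upper-tail) = 0.00737
At α=0.01: p < α → reject H₀

reject H₀: yes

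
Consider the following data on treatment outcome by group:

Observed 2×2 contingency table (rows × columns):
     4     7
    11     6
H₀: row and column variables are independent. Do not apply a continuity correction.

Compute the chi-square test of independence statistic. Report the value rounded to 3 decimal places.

test statistic = 2.157

Row totals [11, 17], col totals [15, 13], n=28
χ² = (4−5.89)²/5.89 + (7−5.11)²/5.11 + (11−9.11)²/9.11 + (6−7.89)²/7.89 = 2.1569
df = 1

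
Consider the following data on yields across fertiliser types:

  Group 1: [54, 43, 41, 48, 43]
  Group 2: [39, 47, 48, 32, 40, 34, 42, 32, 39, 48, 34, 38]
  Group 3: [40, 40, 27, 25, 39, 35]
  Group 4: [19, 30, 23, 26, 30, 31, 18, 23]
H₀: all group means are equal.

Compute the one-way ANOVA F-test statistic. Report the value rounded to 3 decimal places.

Group means [45.80, 39.42, 34.33, 25.00], grand mean 35.742
SSB = Σnᵢ(x̄ᵢ−x̄)² = 1602.885; SSW = ΣΣ(x−x̄ᵢ)² = 901.050
MSB = 1602.885/3 = 534.2952; MSW = 901.050/27 = 33.3722
F = MSB/MSW = 16.0102
df = (3, 27)

test statistic = 16.010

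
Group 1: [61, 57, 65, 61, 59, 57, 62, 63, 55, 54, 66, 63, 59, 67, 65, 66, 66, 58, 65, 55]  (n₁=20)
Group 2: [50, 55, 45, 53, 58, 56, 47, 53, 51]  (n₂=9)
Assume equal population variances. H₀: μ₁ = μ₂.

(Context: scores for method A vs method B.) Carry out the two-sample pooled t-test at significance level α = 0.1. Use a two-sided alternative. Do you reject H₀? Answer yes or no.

x̄₁=61.200, s₁=4.213, n₁=20
x̄₂=52.000, s₂=4.213, n₂=9
s_p² = [19·4.213² + 8·4.213²]/27 = 17.7481
SE = √(s_p²·(1/20+1/9)) = 1.6910
t = (61.200−52.000)/1.6910 = 5.4406
df = 27
p-value (two-sided) = 0.00001
At α=0.1: p < α → reject H₀

reject H₀: yes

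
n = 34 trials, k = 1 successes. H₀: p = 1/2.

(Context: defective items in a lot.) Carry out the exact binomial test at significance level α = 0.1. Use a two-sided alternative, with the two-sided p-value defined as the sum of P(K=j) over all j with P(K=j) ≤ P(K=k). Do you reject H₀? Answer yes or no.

reject H₀: yes

Exact binomial: n=34, k=1, p₀=1/2=0.5000
P(X=j) = C(n,j)·p₀^j·(1−p₀)^(n−j); p = Σ P(X=j) over j with P(X=j) ≤ P(X=1)
p-value (two-sided) = 0.00000
At α=0.1: p < α → reject H₀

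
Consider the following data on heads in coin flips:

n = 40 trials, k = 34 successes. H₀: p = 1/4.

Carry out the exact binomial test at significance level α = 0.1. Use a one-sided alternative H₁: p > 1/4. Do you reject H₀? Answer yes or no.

Exact binomial: n=40, k=34, p₀=1/4=0.2500
P(X≥34) from Σ C(n,i)·p₀^i·(1−p₀)^(n−i)
p-value (one-sided, H₁ greater) = 0.00000
At α=0.1: p < α → reject H₀

reject H₀: yes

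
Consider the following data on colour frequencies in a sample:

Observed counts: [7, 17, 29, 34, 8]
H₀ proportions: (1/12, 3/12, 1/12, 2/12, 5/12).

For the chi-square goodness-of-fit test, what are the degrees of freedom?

degrees of freedom = 4

df = k − 1 = 5 − 1 = 4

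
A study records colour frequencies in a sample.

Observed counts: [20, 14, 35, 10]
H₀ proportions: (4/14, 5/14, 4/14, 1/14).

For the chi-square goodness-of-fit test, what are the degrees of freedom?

df = k − 1 = 4 − 1 = 3

degrees of freedom = 3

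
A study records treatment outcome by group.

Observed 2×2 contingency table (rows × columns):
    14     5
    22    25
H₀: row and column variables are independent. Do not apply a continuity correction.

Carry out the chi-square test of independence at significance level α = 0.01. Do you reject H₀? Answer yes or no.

Row totals [19, 47], col totals [36, 30], n=66
χ² = (14−10.36)²/10.36 + (5−8.64)²/8.64 + (22−25.64)²/25.64 + (25−21.36)²/21.36 = 3.9418
df = 1
p-value (upper-tail) = 0.04710
At α=0.01: p ≥ α → fail to reject H₀

reject H₀: no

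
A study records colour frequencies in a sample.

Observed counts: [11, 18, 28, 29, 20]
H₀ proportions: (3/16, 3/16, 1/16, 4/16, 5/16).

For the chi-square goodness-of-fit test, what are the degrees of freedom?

df = k − 1 = 5 − 1 = 4

degrees of freedom = 4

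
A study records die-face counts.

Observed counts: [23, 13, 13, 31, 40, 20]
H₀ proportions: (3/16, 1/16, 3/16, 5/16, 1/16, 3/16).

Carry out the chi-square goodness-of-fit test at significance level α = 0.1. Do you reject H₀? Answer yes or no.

reject H₀: yes

n = 140; E_i = n·p_i = [26.25, 8.75, 26.25, 43.75, 8.75, 26.25]
χ² = (23−26.25)²/26.25 + (13−8.75)²/8.75 + (13−26.25)²/26.25 + (31−43.75)²/43.75 + (40−8.75)²/8.75 + (20−26.25)²/26.25 = 125.9657
df = 5
p-value (upper-tail) = 0.00000
At α=0.1: p < α → reject H₀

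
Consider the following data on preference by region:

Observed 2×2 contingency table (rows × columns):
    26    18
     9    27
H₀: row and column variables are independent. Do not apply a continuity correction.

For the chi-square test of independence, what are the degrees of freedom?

degrees of freedom = 1

df = (r−1)(c−1) = (2−1)·(2−1) = 1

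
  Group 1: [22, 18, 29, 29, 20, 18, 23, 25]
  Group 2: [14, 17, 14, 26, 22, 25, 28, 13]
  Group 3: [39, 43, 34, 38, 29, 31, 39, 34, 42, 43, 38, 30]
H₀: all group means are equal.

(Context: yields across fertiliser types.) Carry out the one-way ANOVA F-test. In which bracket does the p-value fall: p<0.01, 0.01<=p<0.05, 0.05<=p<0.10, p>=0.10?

p-value bracket: p<0.01

Group means [23.00, 19.88, 36.67], grand mean 27.964
SSB = Σnᵢ(x̄ᵢ−x̄)² = 1629.423; SSW = ΣΣ(x−x̄ᵢ)² = 667.542
MSB = 1629.423/2 = 814.7113; MSW = 667.542/25 = 26.7017
F = MSB/MSW = 30.5116
df = (2, 25)
p-value (upper-tail) = 0.00000
→ bracket: p<0.01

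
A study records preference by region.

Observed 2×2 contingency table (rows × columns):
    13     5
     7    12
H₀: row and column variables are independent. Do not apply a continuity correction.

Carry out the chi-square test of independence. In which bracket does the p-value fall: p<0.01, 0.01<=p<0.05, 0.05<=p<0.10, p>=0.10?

Row totals [18, 19], col totals [20, 17], n=37
χ² = (13−9.73)²/9.73 + (5−8.27)²/8.27 + (7−10.27)²/10.27 + (12−8.73)²/8.73 = 4.6587
df = 1
p-value (upper-tail) = 0.03090
→ bracket: 0.01<=p<0.05

p-value bracket: 0.01<=p<0.05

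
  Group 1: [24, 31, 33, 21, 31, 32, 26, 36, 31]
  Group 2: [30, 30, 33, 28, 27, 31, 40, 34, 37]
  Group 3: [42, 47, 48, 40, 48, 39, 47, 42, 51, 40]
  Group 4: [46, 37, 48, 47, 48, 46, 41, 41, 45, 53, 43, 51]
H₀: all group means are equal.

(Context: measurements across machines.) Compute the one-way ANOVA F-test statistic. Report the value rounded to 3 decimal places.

Group means [29.44, 32.22, 44.40, 45.50], grand mean 38.625
SSB = Σnᵢ(x̄ᵢ−x̄)² = 2028.197; SSW = ΣΣ(x−x̄ᵢ)² = 709.178
MSB = 2028.197/3 = 676.0657; MSW = 709.178/36 = 19.6994
F = MSB/MSW = 34.3191
df = (3, 36)

test statistic = 34.319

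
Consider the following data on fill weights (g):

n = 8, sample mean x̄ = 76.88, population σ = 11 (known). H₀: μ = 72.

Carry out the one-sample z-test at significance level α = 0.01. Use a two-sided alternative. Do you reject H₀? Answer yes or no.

reject H₀: no

SE = σ/√n = 11/√8 = 3.8891
z = (x̄−μ₀)/SE = (76.88−72)/3.8891 = 1.2548
p-value (two-sided) = 0.20955
At α=0.01: p ≥ α → fail to reject H₀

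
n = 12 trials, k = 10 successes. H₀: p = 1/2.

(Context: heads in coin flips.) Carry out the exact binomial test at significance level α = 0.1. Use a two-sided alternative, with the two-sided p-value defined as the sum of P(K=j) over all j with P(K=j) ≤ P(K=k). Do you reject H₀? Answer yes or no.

reject H₀: yes

Exact binomial: n=12, k=10, p₀=1/2=0.5000
P(X=j) = C(n,j)·p₀^j·(1−p₀)^(n−j); p = Σ P(X=j) over j with P(X=j) ≤ P(X=10)
p-value (two-sided) = 0.03857
At α=0.1: p < α → reject H₀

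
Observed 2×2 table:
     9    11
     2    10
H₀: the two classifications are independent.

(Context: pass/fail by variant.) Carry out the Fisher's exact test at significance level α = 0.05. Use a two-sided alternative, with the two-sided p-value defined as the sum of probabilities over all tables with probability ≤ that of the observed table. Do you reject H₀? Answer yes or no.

reject H₀: no

Margins: r₁=20, r₂=12, c₁=11, c₂=21, n=32
p_obs = C(20,9)·C(12,2)/C(32,11); sum pmf over tables with pmf ≤ p_obs
p-value (two-sided) = 0.13885
At α=0.05: p ≥ α → fail to reject H₀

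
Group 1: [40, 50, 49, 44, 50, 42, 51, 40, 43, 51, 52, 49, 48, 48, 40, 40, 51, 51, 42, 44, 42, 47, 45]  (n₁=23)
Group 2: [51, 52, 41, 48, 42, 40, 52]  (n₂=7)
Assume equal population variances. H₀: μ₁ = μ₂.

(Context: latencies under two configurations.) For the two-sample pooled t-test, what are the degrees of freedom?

df = n₁ + n₂ − 2 = 23 + 7 − 2 = 28

degrees of freedom = 28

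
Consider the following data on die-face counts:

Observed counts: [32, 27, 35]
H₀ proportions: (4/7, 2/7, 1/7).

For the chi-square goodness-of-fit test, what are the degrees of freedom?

degrees of freedom = 2

df = k − 1 = 3 − 1 = 2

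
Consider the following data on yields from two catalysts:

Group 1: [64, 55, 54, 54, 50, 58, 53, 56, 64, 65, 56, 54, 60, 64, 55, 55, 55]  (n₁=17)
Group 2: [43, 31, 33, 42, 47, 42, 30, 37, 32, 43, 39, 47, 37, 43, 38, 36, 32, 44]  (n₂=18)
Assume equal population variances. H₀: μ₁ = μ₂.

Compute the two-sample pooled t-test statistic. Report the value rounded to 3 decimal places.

test statistic = 10.819

x̄₁=57.176, s₁=4.545, n₁=17
x̄₂=38.667, s₂=5.499, n₂=18
s_p² = [16·4.545² + 17·5.499²]/33 = 25.5900
SE = √(s_p²·(1/17+1/18)) = 1.7108
t = (57.176−38.667)/1.7108 = 10.8192
df = 33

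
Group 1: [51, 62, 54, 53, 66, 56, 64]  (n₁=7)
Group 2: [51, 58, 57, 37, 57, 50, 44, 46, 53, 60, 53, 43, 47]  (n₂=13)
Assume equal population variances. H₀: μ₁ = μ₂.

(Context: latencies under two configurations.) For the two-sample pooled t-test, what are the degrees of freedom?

df = n₁ + n₂ − 2 = 7 + 13 − 2 = 18

degrees of freedom = 18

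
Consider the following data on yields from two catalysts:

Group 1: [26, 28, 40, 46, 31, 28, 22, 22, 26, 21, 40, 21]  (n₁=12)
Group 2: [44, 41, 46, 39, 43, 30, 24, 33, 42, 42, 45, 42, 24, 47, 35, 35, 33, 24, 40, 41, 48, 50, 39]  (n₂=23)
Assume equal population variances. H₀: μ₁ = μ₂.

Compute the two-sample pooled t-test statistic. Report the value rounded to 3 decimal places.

x̄₁=29.250, s₁=8.422, n₁=12
x̄₂=38.565, s₂=7.639, n₂=23
s_p² = [11·8.422² + 22·7.639²]/33 = 62.5425
SE = √(s_p²·(1/12+1/23)) = 2.8162
t = (29.250−38.565)/2.8162 = -3.3077
df = 33

test statistic = -3.308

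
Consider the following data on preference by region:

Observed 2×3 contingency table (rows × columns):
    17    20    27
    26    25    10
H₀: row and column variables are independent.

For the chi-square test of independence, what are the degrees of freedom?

df = (r−1)(c−1) = (2−1)·(3−1) = 2

degrees of freedom = 2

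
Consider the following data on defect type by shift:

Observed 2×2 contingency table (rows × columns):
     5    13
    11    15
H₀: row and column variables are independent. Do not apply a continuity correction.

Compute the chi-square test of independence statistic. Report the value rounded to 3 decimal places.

test statistic = 0.970

Row totals [18, 26], col totals [16, 28], n=44
χ² = (5−6.55)²/6.55 + (13−11.45)²/11.45 + (11−9.45)²/9.45 + (15−16.55)²/16.55 = 0.9704
df = 1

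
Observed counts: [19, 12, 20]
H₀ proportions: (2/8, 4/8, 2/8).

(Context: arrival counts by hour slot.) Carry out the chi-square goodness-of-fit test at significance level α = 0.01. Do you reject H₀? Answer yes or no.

n = 51; E_i = n·p_i = [12.75, 25.50, 12.75]
χ² = (19−12.75)²/12.75 + (12−25.50)²/25.50 + (20−12.75)²/12.75 = 14.3333
df = 2
p-value (upper-tail) = 0.00077
At α=0.01: p < α → reject H₀

reject H₀: yes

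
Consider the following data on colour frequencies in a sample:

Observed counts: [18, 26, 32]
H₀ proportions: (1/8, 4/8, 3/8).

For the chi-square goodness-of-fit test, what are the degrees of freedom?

degrees of freedom = 2

df = k − 1 = 3 − 1 = 2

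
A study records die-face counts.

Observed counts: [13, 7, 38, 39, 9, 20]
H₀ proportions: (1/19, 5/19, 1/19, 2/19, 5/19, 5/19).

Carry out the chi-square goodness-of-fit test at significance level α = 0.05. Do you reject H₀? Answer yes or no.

n = 126; E_i = n·p_i = [6.63, 33.16, 6.63, 13.26, 33.16, 33.16]
χ² = (13−6.63)²/6.63 + (7−33.16)²/33.16 + (38−6.63)²/6.63 + (39−13.26)²/13.26 + (9−33.16)²/33.16 + (20−33.16)²/33.16 = 247.8929
df = 5
p-value (upper-tail) = 0.00000
At α=0.05: p < α → reject H₀

reject H₀: yes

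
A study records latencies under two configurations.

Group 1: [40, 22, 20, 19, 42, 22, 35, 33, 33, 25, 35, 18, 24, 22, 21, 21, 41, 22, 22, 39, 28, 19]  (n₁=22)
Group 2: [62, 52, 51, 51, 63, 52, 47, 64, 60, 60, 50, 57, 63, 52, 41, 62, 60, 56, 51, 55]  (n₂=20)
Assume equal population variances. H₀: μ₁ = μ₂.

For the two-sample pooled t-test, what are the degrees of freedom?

df = n₁ + n₂ − 2 = 22 + 20 − 2 = 40

degrees of freedom = 40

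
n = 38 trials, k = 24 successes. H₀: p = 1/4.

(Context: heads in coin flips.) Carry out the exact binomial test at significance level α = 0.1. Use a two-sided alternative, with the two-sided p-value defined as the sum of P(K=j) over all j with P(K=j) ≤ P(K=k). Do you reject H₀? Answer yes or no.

Exact binomial: n=38, k=24, p₀=1/4=0.2500
P(X=j) = C(n,j)·p₀^j·(1−p₀)^(n−j); p = Σ P(X=j) over j with P(X=j) ≤ P(X=24)
p-value (two-sided) = 0.00000
At α=0.1: p < α → reject H₀

reject H₀: yes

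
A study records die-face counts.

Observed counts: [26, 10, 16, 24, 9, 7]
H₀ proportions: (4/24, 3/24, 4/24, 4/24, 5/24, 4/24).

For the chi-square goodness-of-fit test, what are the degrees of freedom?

df = k − 1 = 6 − 1 = 5

degrees of freedom = 5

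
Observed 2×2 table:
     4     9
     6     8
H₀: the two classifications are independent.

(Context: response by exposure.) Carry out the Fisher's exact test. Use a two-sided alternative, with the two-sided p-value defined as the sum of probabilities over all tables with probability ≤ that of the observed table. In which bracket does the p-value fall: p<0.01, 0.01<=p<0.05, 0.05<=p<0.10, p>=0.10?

Margins: r₁=13, r₂=14, c₁=10, c₂=17, n=27
p_obs = C(13,4)·C(14,6)/C(27,10); sum pmf over tables with pmf ≤ p_obs
p-value (two-sided) = 0.69458
→ bracket: p>=0.10

p-value bracket: p>=0.10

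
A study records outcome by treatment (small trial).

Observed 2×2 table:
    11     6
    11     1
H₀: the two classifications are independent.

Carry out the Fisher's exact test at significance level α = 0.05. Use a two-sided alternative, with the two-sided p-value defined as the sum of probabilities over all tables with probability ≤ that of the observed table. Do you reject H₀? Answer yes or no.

reject H₀: no

Margins: r₁=17, r₂=12, c₁=22, c₂=7, n=29
p_obs = C(17,11)·C(12,11)/C(29,22); sum pmf over tables with pmf ≤ p_obs
p-value (two-sided) = 0.18720
At α=0.05: p ≥ α → fail to reject H₀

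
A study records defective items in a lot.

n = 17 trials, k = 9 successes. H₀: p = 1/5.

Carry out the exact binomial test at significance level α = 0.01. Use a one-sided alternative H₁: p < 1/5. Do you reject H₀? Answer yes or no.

reject H₀: no

Exact binomial: n=17, k=9, p₀=1/5=0.2000
P(X≤9) from Σ C(n,i)·p₀^i·(1−p₀)^(n−i)
p-value (one-sided, H₁ less) = 0.99951
At α=0.01: p ≥ α → fail to reject H₀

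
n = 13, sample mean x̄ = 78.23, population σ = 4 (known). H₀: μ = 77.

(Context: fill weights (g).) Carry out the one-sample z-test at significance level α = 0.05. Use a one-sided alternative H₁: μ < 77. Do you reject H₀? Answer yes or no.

SE = σ/√n = 4/√13 = 1.1094
z = (x̄−μ₀)/SE = (78.23−77)/1.1094 = 1.1087
p-value (one-sided, H₁ less) = 0.86622
At α=0.05: p ≥ α → fail to reject H₀

reject H₀: no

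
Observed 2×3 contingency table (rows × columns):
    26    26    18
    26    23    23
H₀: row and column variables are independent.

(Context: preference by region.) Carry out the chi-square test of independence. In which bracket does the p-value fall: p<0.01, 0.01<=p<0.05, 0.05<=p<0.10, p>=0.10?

Row totals [70, 72], col totals [52, 49, 41], n=142
χ² = (26−25.63)²/25.63 + (26−24.15)²/24.15 + (18−20.21)²/20.21 + (26−26.37)²/26.37 + (23−24.85)²/24.85 + (23−20.79)²/20.79 = 0.7654
df = 2
p-value (upper-tail) = 0.68201
→ bracket: p>=0.10

p-value bracket: p>=0.10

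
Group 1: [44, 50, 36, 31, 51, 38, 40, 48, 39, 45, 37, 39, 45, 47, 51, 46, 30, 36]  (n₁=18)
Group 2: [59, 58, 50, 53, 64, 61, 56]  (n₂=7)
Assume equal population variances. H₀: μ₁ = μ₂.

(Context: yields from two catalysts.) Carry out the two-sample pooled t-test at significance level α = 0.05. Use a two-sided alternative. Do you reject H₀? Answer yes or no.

x̄₁=41.833, s₁=6.528, n₁=18
x̄₂=57.286, s₂=4.751, n₂=7
s_p² = [17·6.528² + 6·4.751²]/23 = 37.3882
SE = √(s_p²·(1/18+1/7)) = 2.7237
t = (41.833−57.286)/2.7237 = -5.6734
df = 23
p-value (two-sided) = 0.00001
At α=0.05: p < α → reject H₀

reject H₀: yes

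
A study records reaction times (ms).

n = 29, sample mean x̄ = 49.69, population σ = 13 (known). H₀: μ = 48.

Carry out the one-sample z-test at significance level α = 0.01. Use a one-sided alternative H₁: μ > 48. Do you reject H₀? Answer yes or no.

SE = σ/√n = 13/√29 = 2.4140
z = (x̄−μ₀)/SE = (49.69−48)/2.4140 = 0.7001
p-value (one-sided, H₁ greater) = 0.24194
At α=0.01: p ≥ α → fail to reject H₀

reject H₀: no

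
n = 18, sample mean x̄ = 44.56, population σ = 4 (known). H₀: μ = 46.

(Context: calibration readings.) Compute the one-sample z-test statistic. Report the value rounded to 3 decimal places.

SE = σ/√n = 4/√18 = 0.9428
z = (x̄−μ₀)/SE = (44.56−46)/0.9428 = -1.5274

test statistic = -1.527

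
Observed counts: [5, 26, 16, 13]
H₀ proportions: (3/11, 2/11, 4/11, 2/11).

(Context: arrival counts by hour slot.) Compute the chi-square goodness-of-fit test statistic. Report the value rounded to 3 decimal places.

test statistic = 30.719

n = 60; E_i = n·p_i = [16.36, 10.91, 21.82, 10.91]
χ² = (5−16.36)²/16.36 + (26−10.91)²/10.91 + (16−21.82)²/21.82 + (13−10.91)²/10.91 = 30.7194
df = 3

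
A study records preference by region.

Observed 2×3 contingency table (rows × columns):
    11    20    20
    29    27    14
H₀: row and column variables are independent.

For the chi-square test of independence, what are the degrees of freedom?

df = (r−1)(c−1) = (2−1)·(3−1) = 2

degrees of freedom = 2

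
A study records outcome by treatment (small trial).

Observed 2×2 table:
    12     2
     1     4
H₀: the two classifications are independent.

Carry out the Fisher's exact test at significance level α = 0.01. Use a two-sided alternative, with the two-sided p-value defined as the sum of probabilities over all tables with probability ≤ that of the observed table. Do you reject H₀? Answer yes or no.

Margins: r₁=14, r₂=5, c₁=13, c₂=6, n=19
p_obs = C(14,12)·C(5,1)/C(19,13); sum pmf over tables with pmf ≤ p_obs
p-value (two-sided) = 0.01729
At α=0.01: p ≥ α → fail to reject H₀

reject H₀: no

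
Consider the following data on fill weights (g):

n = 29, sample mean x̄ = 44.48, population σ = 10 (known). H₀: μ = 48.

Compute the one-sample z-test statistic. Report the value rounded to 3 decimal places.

test statistic = -1.896

SE = σ/√n = 10/√29 = 1.8570
z = (x̄−μ₀)/SE = (44.48−48)/1.8570 = -1.8956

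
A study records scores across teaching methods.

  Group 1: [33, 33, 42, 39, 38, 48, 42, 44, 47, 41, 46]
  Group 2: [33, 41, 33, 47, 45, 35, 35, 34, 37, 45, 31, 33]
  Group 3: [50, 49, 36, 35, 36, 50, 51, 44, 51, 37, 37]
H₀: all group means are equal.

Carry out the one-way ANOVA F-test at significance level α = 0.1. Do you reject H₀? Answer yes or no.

reject H₀: yes

Group means [41.18, 37.42, 43.27], grand mean 40.529
SSB = Σnᵢ(x̄ᵢ−x̄)² = 203.736; SSW = ΣΣ(x−x̄ᵢ)² = 1100.735
MSB = 203.736/2 = 101.8679; MSW = 1100.735/31 = 35.5076
F = MSB/MSW = 2.8689
df = (2, 31)
p-value (upper-tail) = 0.07192
At α=0.1: p < α → reject H₀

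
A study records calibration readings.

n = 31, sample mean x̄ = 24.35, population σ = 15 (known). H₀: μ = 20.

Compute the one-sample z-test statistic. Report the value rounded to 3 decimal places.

SE = σ/√n = 15/√31 = 2.6941
z = (x̄−μ₀)/SE = (24.35−20)/2.6941 = 1.6147

test statistic = 1.615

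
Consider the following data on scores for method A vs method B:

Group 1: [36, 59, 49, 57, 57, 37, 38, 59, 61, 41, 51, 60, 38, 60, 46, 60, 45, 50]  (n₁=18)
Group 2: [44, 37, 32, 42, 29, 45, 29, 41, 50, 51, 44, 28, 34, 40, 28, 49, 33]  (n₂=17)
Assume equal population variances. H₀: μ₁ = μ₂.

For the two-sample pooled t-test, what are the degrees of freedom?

df = n₁ + n₂ − 2 = 18 + 17 − 2 = 33

degrees of freedom = 33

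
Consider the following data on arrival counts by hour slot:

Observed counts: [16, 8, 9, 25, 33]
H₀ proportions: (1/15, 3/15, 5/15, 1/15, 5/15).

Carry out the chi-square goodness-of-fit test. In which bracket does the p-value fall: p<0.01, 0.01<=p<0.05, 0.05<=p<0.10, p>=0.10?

p-value bracket: p<0.01

n = 91; E_i = n·p_i = [6.07, 18.20, 30.33, 6.07, 30.33]
χ² = (16−6.07)²/6.07 + (8−18.20)²/18.20 + (9−30.33)²/30.33 + (25−6.07)²/6.07 + (33−30.33)²/30.33 = 96.3077
df = 4
p-value (upper-tail) = 0.00000
→ bracket: p<0.01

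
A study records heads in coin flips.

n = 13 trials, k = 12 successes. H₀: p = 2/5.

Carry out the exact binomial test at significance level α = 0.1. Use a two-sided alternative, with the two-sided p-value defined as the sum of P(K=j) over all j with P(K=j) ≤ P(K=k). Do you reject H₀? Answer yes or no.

Exact binomial: n=13, k=12, p₀=2/5=0.4000
P(X=j) = C(n,j)·p₀^j·(1−p₀)^(n−j); p = Σ P(X=j) over j with P(X=j) ≤ P(X=12)
p-value (two-sided) = 0.00014
At α=0.1: p < α → reject H₀

reject H₀: yes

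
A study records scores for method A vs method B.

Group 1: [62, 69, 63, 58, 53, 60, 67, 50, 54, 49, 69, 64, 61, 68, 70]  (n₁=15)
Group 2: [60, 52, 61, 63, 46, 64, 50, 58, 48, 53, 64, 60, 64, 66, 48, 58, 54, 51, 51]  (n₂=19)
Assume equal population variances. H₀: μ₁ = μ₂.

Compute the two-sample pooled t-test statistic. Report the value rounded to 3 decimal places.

x̄₁=61.133, s₁=7.049, n₁=15
x̄₂=56.368, s₂=6.440, n₂=19
s_p² = [14·7.049² + 18·6.440²]/32 = 45.0673
SE = √(s_p²·(1/15+1/19)) = 2.3187
t = (61.133−56.368)/2.3187 = 2.0550
df = 32

test statistic = 2.055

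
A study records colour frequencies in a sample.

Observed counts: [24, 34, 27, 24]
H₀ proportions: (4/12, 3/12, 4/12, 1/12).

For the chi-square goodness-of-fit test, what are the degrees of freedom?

degrees of freedom = 3

df = k − 1 = 4 − 1 = 3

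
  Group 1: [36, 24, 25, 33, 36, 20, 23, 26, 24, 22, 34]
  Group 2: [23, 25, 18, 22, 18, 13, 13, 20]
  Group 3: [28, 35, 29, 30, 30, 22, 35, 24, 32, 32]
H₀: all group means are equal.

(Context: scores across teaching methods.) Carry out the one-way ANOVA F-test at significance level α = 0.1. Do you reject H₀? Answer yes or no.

reject H₀: yes

Group means [27.55, 19.00, 29.70], grand mean 25.931
SSB = Σnᵢ(x̄ᵢ−x̄)² = 555.035; SSW = ΣΣ(x−x̄ᵢ)² = 654.827
MSB = 555.035/2 = 277.5174; MSW = 654.827/26 = 25.1857
F = MSB/MSW = 11.0189
df = (2, 26)
p-value (upper-tail) = 0.00034
At α=0.1: p < α → reject H₀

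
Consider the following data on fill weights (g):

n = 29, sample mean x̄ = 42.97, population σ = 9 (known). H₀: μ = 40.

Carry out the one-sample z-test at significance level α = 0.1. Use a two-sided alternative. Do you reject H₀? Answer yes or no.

SE = σ/√n = 9/√29 = 1.6713
z = (x̄−μ₀)/SE = (42.97−40)/1.6713 = 1.7771
p-value (two-sided) = 0.07555
At α=0.1: p < α → reject H₀

reject H₀: yes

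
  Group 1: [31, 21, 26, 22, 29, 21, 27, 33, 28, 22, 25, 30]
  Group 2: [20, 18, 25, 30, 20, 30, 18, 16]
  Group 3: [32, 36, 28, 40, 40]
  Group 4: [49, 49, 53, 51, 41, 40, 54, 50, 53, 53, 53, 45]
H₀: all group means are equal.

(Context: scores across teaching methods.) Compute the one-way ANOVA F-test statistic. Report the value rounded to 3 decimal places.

Group means [26.25, 22.12, 35.20, 49.25], grand mean 34.027
SSB = Σnᵢ(x̄ᵢ−x̄)² = 4646.798; SSW = ΣΣ(x−x̄ᵢ)² = 762.175
MSB = 4646.798/3 = 1548.9327; MSW = 762.175/33 = 23.0962
F = MSB/MSW = 67.0644
df = (3, 33)

test statistic = 67.064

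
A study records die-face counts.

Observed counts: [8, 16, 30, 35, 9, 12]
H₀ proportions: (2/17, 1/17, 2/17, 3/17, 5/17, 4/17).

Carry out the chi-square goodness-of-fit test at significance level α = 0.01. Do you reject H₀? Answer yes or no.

n = 110; E_i = n·p_i = [12.94, 6.47, 12.94, 19.41, 32.35, 25.88]
χ² = (8−12.94)²/12.94 + (16−6.47)²/6.47 + (30−12.94)²/12.94 + (35−19.41)²/19.41 + (9−32.35)²/32.35 + (12−25.88)²/25.88 = 75.2279
df = 5
p-value (upper-tail) = 0.00000
At α=0.01: p < α → reject H₀

reject H₀: yes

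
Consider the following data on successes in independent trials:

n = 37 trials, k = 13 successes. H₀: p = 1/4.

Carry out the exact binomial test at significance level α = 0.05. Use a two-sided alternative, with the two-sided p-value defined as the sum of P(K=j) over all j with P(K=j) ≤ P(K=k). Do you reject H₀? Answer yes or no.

Exact binomial: n=37, k=13, p₀=1/4=0.2500
P(X=j) = C(n,j)·p₀^j·(1−p₀)^(n−j); p = Σ P(X=j) over j with P(X=j) ≤ P(X=13)
p-value (two-sided) = 0.18206
At α=0.05: p ≥ α → fail to reject H₀

reject H₀: no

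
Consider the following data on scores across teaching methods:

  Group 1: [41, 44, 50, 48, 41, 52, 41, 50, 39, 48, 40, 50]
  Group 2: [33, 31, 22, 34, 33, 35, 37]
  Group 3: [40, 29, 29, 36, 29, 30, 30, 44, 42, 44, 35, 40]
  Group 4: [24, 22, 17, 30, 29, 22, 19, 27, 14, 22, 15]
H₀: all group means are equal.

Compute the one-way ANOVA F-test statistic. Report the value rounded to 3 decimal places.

test statistic = 37.066

Group means [45.33, 32.14, 35.67, 21.91], grand mean 34.238
SSB = Σnᵢ(x̄ᵢ−x̄)² = 3204.519; SSW = ΣΣ(x−x̄ᵢ)² = 1095.100
MSB = 3204.519/3 = 1068.1732; MSW = 1095.100/38 = 28.8184
F = MSB/MSW = 37.0657
df = (3, 38)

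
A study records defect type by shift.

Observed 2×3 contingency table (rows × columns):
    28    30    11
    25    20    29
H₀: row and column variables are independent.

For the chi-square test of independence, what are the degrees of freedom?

degrees of freedom = 2

df = (r−1)(c−1) = (2−1)·(3−1) = 2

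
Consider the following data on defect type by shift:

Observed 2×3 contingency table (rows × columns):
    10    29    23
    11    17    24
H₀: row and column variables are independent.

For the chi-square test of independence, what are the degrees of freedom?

df = (r−1)(c−1) = (2−1)·(3−1) = 2

degrees of freedom = 2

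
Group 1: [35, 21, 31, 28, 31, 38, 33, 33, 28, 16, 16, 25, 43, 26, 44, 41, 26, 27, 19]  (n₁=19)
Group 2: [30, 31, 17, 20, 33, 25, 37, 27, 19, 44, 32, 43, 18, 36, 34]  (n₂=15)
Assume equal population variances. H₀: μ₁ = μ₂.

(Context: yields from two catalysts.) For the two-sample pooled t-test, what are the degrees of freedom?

degrees of freedom = 32

df = n₁ + n₂ − 2 = 19 + 15 − 2 = 32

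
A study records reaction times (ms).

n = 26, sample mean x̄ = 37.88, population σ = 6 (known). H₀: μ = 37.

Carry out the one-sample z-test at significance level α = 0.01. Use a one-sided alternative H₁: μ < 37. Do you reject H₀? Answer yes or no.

reject H₀: no

SE = σ/√n = 6/√26 = 1.1767
z = (x̄−μ₀)/SE = (37.88−37)/1.1767 = 0.7479
p-value (one-sided, H₁ less) = 0.77273
At α=0.01: p ≥ α → fail to reject H₀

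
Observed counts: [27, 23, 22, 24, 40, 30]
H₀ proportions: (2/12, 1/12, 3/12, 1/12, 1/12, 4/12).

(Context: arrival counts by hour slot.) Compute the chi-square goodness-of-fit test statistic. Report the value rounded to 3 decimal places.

n = 166; E_i = n·p_i = [27.67, 13.83, 41.50, 13.83, 13.83, 55.33]
χ² = (27−27.67)²/27.67 + (23−13.83)²/13.83 + (22−41.50)²/41.50 + (24−13.83)²/13.83 + (40−13.83)²/13.83 + (30−55.33)²/55.33 = 83.8193
df = 5

test statistic = 83.819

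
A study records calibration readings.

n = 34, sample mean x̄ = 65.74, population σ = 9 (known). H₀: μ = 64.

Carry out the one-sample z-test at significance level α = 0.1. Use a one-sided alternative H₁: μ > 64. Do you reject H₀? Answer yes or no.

SE = σ/√n = 9/√34 = 1.5435
z = (x̄−μ₀)/SE = (65.74−64)/1.5435 = 1.1273
p-value (one-sided, H₁ greater) = 0.12980
At α=0.1: p ≥ α → fail to reject H₀

reject H₀: no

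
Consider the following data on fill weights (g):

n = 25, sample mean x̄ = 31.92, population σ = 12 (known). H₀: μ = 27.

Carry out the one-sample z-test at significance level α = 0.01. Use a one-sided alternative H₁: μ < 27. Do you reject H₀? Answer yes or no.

SE = σ/√n = 12/√25 = 2.4000
z = (x̄−μ₀)/SE = (31.92−27)/2.4000 = 2.0500
p-value (one-sided, H₁ less) = 0.97982
At α=0.01: p ≥ α → fail to reject H₀

reject H₀: no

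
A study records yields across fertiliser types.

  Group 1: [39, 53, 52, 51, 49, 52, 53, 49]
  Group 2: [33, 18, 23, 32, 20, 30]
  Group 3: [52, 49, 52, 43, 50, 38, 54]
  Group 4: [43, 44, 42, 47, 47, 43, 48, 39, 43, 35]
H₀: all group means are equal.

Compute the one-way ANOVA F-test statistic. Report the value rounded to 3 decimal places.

Group means [49.75, 26.00, 48.29, 43.10], grand mean 42.677
SSB = Σnᵢ(x̄ᵢ−x̄)² = 2290.946; SSW = ΣΣ(x−x̄ᵢ)² = 695.829
MSB = 2290.946/3 = 763.6485; MSW = 695.829/27 = 25.7714
F = MSB/MSW = 29.6316
df = (3, 27)

test statistic = 29.632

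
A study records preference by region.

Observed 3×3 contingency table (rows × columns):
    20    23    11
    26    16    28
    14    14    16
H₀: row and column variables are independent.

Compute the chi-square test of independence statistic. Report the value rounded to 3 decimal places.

Row totals [54, 70, 44], col totals [60, 53, 55], n=168
χ² = (20−19.29)²/19.29 + (23−17.04)²/17.04 + (11−17.68)²/17.68 + (26−25.00)²/25.00 + (16−22.08)²/22.08 + (28−22.92)²/22.92 + (14−15.71)²/15.71 + (14−13.88)²/13.88 + (16−14.40)²/14.40 = 7.8457
df = 4

test statistic = 7.846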